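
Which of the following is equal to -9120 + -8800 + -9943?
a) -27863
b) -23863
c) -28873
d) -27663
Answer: a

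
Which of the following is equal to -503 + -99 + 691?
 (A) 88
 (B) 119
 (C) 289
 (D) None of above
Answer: D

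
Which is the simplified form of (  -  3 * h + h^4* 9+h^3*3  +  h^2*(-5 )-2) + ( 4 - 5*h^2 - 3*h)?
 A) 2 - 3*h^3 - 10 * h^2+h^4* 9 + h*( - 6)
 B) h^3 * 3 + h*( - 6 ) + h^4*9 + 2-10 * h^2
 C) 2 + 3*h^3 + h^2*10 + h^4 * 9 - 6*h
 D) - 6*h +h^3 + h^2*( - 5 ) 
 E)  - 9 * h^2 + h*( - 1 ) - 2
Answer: B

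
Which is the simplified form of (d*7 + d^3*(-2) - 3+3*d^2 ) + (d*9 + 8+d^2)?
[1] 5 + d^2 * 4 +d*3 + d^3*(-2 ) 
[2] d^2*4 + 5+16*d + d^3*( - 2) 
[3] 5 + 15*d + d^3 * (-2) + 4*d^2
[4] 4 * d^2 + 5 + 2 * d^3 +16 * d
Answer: 2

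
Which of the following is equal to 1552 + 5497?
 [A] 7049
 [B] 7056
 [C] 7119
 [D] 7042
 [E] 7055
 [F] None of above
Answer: A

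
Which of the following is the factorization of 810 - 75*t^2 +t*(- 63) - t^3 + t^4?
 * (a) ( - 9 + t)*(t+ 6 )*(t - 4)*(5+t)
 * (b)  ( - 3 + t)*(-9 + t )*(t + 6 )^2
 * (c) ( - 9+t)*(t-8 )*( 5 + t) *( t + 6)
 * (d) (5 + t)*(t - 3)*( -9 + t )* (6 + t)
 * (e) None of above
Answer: d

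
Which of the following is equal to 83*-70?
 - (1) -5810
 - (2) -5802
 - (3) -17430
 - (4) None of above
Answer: 1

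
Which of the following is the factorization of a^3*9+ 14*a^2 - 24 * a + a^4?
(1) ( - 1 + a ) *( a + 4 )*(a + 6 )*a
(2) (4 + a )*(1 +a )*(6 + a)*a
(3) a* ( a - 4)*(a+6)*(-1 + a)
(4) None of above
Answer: 1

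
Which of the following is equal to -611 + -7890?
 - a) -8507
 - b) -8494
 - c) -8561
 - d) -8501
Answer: d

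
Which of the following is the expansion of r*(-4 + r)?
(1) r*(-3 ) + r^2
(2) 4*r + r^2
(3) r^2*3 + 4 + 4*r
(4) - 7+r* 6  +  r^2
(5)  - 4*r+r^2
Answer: 5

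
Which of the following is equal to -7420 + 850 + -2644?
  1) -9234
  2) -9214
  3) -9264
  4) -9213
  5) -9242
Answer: 2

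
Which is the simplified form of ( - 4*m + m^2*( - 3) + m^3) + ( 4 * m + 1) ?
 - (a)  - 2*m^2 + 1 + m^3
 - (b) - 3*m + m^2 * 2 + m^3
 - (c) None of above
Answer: c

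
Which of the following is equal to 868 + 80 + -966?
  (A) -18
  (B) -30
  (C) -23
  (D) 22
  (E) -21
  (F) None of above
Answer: A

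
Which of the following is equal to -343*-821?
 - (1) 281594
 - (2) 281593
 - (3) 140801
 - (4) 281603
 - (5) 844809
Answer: 4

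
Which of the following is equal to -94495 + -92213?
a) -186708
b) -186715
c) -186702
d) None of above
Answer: a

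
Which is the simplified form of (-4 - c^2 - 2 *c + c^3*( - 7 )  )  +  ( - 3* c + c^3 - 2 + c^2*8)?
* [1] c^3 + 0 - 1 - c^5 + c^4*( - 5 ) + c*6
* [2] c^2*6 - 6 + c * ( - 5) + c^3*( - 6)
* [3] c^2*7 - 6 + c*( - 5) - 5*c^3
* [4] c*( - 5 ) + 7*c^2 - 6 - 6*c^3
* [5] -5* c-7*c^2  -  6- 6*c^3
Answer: 4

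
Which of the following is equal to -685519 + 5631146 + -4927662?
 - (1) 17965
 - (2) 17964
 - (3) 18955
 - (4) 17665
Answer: 1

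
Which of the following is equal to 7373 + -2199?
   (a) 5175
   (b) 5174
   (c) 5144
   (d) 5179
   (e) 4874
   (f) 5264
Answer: b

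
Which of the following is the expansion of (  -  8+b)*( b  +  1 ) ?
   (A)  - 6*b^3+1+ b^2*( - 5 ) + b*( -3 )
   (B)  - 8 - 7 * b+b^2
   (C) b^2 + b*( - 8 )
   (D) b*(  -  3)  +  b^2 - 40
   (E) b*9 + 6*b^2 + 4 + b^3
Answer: B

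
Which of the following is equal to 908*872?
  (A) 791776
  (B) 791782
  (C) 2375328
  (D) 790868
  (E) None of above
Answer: A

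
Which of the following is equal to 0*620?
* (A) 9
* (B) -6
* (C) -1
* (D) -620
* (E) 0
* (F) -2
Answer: E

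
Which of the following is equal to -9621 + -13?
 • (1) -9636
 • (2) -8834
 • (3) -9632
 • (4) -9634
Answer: 4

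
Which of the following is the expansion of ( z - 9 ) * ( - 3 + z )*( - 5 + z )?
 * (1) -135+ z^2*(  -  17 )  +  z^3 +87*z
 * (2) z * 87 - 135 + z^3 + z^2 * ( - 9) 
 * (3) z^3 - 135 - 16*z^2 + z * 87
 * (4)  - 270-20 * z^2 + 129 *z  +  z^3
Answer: 1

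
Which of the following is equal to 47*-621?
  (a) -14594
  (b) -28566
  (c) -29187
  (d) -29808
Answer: c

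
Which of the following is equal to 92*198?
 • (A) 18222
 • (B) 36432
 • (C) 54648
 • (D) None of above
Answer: D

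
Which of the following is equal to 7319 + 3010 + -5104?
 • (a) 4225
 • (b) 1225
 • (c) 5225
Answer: c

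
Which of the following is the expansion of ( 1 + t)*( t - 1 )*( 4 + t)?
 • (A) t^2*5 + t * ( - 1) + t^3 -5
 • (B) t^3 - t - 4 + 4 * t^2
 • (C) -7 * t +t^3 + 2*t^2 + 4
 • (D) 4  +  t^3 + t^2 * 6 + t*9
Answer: B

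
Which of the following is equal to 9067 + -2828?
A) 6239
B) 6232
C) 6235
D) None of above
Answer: A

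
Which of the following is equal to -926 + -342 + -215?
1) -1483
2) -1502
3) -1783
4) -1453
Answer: 1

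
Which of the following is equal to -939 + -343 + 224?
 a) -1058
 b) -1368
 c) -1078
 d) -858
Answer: a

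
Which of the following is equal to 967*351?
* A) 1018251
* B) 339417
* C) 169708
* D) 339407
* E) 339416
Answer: B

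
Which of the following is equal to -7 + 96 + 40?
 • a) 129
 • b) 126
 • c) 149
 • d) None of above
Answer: a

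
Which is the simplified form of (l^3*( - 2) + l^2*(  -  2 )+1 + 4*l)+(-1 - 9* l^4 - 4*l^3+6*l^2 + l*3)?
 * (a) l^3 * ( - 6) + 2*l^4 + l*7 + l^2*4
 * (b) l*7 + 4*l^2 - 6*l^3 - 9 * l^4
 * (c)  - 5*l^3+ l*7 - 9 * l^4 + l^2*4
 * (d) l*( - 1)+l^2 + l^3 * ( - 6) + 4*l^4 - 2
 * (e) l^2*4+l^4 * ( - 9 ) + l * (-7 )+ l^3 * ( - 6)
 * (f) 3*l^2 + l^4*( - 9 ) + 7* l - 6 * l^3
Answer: b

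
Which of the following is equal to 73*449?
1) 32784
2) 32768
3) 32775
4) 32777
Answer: 4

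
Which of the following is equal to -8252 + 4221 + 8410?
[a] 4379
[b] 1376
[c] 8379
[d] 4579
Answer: a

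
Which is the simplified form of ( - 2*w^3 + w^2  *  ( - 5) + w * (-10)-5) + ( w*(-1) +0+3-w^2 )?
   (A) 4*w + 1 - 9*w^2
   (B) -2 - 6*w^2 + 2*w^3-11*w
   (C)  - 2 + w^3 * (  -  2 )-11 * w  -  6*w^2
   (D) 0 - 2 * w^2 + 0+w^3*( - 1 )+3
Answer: C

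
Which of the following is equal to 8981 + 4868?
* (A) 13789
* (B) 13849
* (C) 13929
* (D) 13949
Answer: B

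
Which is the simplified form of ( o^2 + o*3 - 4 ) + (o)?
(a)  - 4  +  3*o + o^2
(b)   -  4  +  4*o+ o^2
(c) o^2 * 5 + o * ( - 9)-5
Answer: b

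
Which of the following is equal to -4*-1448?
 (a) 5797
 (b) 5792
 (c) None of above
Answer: b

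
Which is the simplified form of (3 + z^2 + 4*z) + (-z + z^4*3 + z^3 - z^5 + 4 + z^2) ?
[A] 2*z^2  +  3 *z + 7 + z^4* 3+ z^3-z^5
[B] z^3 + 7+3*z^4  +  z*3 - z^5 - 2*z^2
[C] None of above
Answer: A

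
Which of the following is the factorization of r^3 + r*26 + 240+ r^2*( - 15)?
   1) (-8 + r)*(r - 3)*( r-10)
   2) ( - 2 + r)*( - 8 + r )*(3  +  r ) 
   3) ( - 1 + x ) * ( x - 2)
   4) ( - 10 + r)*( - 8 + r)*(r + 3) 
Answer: 4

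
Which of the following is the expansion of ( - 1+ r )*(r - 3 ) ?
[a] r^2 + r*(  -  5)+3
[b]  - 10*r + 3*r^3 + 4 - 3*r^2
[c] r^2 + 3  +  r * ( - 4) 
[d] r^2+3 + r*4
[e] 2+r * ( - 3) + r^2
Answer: c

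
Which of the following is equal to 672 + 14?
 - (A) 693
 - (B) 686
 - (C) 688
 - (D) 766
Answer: B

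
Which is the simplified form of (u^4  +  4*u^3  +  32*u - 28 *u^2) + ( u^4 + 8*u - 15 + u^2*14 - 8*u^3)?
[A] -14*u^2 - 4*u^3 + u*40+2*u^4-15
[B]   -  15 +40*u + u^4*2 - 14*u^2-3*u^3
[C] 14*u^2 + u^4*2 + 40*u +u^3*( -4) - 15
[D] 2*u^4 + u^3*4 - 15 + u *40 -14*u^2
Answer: A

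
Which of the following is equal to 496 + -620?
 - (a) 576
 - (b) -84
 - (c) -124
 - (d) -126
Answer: c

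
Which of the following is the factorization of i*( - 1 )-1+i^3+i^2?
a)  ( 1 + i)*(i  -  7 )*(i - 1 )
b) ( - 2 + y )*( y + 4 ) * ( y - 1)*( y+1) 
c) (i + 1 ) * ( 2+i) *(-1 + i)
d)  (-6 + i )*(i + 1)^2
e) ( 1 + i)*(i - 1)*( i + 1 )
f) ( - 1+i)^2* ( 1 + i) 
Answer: e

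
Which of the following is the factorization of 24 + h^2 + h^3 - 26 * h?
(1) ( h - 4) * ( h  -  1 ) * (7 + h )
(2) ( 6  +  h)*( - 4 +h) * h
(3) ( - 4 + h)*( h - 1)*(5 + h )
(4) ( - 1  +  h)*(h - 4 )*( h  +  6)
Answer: 4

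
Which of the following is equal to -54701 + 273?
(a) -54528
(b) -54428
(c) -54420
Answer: b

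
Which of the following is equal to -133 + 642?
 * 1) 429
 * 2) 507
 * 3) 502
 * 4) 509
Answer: 4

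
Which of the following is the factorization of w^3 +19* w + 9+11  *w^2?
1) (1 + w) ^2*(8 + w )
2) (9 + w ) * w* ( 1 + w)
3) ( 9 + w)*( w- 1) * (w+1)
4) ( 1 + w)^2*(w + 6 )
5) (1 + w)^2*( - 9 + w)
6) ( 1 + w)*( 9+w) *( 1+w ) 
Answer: 6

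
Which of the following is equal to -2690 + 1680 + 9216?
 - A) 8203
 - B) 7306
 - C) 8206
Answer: C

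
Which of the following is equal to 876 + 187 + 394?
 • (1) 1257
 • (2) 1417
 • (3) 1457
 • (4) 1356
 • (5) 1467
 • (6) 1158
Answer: 3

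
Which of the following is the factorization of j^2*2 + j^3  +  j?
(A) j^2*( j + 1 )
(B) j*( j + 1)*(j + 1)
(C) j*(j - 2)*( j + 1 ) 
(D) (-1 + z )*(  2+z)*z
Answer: B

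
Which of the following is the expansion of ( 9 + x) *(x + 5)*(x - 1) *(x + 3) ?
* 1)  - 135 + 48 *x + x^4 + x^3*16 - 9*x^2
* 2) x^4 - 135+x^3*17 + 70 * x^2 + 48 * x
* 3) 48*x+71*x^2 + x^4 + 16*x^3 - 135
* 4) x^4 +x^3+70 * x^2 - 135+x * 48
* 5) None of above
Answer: 5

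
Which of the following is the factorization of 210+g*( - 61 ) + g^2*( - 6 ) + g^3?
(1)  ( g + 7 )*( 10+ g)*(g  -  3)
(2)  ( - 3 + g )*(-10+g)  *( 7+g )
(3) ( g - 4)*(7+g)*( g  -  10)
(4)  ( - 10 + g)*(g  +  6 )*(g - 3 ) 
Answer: 2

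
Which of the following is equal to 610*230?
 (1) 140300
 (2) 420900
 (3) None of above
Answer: 1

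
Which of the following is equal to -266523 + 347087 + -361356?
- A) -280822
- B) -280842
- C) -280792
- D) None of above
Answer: C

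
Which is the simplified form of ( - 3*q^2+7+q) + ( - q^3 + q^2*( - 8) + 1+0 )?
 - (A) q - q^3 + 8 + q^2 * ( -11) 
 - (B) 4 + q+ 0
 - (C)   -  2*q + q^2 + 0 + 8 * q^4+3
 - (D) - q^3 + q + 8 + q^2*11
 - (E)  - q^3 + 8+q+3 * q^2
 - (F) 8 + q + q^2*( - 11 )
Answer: A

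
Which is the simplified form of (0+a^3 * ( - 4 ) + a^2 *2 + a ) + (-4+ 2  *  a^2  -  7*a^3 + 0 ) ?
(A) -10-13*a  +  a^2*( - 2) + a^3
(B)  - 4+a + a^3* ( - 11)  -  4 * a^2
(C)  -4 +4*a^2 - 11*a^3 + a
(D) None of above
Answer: C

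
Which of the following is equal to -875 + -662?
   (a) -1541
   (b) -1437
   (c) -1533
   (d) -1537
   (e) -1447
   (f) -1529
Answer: d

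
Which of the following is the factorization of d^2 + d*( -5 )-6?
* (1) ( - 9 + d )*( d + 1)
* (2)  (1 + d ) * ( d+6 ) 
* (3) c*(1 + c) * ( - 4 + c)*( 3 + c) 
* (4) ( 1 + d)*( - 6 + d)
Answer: 4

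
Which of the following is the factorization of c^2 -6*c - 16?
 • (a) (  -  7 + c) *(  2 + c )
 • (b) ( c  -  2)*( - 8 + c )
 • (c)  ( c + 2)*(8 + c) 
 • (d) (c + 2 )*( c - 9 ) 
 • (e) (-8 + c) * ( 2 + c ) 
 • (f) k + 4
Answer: e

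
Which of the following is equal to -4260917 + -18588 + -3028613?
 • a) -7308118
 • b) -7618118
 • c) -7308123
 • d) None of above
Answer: a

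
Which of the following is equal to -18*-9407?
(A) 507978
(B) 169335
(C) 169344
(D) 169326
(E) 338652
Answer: D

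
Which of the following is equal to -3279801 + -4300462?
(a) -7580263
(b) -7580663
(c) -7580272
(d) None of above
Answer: a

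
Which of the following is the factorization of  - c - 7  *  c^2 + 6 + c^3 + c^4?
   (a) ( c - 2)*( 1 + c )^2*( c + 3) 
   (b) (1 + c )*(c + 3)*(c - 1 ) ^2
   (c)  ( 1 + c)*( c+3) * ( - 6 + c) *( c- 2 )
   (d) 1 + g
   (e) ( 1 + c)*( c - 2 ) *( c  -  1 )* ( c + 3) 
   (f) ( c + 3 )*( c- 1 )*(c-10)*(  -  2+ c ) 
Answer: e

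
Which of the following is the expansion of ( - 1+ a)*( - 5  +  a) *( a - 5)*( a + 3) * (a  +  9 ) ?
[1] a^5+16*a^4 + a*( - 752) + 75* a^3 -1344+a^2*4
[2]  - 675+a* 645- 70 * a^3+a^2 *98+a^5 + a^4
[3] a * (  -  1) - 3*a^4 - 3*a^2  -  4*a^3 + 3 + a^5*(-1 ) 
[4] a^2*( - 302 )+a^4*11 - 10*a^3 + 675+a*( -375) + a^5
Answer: 2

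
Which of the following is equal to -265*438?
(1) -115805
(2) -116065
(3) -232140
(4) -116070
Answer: 4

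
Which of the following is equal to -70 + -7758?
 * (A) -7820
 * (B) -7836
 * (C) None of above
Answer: C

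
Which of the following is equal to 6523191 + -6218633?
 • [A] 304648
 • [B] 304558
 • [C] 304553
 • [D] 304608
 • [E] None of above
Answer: B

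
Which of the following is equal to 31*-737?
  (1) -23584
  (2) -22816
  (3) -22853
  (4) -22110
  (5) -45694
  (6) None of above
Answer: 6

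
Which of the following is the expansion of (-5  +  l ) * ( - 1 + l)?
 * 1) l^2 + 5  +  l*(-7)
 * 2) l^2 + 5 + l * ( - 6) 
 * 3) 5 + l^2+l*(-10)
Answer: 2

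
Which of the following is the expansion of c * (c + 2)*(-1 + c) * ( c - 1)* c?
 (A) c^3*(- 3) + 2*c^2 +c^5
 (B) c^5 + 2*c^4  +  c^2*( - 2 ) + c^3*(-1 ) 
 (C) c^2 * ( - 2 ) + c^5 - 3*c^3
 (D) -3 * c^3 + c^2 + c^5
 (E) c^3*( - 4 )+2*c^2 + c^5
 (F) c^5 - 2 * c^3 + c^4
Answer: A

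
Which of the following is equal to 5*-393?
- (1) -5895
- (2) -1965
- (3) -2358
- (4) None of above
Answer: 2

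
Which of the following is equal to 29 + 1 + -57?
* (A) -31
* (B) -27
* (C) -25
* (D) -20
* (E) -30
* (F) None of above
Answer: B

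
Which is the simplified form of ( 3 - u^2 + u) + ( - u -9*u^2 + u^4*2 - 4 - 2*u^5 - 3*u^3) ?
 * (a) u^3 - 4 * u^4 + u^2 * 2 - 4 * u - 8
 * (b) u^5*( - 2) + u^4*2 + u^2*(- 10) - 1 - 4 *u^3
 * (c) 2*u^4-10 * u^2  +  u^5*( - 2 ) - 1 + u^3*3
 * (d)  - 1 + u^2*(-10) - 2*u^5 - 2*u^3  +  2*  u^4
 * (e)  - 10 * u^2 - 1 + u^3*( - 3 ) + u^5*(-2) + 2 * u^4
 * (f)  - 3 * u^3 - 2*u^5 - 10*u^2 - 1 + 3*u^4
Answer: e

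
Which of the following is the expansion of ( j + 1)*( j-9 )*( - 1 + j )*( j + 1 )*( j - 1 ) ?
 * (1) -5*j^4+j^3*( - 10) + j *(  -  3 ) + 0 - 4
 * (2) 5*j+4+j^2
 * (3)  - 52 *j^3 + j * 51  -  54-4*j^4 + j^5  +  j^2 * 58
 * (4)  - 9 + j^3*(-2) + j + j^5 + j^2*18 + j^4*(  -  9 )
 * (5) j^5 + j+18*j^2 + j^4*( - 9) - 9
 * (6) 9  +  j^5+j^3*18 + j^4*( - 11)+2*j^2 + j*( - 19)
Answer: 4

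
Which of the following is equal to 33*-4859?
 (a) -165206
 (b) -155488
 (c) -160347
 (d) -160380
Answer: c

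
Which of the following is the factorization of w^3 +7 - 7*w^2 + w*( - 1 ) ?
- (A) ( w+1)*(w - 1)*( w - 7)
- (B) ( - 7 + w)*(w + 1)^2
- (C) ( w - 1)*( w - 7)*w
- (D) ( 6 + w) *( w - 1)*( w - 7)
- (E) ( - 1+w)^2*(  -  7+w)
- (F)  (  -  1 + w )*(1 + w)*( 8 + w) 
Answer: A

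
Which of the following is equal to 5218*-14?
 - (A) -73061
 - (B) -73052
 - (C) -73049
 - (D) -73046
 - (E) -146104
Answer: B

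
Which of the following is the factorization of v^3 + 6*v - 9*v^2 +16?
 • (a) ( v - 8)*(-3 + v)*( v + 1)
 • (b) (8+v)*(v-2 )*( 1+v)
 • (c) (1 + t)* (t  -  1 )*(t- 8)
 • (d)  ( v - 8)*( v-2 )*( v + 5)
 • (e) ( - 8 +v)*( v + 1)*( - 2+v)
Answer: e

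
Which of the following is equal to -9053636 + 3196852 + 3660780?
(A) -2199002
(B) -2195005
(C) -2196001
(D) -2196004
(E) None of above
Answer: D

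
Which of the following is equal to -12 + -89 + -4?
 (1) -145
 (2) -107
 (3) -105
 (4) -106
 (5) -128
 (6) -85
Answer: 3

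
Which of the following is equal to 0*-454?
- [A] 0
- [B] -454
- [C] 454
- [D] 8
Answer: A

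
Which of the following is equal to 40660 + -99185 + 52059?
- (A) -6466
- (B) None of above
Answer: A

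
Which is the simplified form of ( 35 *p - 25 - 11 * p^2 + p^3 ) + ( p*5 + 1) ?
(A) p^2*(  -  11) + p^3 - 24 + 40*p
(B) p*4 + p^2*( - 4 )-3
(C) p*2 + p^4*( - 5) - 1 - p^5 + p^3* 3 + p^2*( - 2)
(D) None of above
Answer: A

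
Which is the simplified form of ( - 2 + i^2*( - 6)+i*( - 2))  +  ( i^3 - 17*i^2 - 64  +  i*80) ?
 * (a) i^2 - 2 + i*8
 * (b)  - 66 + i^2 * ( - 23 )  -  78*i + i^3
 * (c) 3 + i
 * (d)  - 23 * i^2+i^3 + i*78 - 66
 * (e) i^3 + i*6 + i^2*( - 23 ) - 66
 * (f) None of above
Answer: d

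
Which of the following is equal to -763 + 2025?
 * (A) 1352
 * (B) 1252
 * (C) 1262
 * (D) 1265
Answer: C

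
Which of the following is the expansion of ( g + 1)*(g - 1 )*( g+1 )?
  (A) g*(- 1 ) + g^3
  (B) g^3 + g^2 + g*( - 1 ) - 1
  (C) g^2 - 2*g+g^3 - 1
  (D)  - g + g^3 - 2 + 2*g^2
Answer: B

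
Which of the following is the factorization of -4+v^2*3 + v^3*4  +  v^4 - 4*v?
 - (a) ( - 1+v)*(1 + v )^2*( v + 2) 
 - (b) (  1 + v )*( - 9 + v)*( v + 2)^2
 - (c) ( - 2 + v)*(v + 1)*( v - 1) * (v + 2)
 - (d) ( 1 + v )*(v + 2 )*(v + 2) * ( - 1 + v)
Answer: d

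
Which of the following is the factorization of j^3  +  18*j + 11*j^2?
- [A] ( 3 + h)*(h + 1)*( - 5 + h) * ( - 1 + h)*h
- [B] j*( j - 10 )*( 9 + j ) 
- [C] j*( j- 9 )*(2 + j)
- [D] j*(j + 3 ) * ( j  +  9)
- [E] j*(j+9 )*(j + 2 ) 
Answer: E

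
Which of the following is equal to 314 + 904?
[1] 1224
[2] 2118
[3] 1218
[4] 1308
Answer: 3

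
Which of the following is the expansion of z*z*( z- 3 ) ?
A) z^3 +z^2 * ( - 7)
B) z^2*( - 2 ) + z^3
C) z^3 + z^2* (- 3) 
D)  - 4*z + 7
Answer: C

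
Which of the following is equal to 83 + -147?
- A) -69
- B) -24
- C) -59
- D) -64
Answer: D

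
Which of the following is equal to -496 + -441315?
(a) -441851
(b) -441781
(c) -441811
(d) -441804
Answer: c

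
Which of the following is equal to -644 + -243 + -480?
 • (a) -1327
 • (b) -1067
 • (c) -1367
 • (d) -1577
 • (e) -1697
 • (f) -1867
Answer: c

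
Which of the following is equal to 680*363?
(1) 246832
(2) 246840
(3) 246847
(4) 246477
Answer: 2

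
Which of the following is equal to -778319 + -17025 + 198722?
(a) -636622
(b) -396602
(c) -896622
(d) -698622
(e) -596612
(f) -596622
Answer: f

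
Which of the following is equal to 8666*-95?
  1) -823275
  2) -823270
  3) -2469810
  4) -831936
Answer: 2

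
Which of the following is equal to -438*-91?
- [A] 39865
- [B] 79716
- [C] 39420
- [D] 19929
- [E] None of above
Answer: E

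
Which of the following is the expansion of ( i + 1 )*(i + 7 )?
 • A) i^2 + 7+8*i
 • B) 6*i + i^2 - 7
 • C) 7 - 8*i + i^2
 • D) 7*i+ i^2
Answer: A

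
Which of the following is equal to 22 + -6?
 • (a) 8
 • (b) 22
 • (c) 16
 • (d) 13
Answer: c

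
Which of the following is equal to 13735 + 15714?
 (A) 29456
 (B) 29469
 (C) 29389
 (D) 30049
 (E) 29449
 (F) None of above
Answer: E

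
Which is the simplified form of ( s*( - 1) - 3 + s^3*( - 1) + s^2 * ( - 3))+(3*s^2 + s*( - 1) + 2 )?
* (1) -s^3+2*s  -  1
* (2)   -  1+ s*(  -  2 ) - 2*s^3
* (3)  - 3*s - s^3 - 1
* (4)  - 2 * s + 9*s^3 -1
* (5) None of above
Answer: 5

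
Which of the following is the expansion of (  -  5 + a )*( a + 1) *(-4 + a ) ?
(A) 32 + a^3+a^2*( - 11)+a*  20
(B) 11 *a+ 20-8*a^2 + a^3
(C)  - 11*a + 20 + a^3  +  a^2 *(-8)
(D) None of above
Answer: B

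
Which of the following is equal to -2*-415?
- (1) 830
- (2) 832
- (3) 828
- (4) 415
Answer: 1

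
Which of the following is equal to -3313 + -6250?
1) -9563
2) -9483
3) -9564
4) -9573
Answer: 1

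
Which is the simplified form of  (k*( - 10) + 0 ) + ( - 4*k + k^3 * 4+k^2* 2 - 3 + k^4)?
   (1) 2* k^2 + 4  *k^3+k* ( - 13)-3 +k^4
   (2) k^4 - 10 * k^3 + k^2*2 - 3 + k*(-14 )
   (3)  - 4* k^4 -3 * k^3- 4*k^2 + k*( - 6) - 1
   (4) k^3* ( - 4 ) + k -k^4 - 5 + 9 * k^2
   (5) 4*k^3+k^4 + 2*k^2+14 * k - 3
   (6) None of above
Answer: 6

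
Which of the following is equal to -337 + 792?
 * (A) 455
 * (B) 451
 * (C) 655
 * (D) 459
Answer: A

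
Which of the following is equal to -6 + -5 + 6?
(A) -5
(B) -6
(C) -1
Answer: A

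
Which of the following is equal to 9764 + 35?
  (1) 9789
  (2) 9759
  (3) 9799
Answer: 3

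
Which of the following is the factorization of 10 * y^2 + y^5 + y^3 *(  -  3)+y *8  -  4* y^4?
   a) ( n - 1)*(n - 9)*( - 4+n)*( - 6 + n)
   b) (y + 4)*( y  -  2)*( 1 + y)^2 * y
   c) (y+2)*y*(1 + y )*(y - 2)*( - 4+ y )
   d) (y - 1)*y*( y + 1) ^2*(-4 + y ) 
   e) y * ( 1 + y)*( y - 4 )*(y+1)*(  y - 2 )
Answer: e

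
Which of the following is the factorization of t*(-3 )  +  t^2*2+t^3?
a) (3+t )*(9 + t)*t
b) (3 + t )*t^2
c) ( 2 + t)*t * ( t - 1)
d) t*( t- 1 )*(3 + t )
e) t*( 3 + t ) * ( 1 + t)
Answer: d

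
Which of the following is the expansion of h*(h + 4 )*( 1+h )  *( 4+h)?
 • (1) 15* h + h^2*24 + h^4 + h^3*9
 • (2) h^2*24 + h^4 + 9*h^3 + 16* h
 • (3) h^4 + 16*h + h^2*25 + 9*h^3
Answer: 2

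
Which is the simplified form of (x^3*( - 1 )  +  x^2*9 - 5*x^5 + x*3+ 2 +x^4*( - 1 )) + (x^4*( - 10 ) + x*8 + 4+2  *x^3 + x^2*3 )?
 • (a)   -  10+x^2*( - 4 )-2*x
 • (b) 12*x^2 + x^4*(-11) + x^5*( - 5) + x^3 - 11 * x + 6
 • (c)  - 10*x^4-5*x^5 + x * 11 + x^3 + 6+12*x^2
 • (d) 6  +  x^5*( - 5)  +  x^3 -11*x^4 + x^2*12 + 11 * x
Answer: d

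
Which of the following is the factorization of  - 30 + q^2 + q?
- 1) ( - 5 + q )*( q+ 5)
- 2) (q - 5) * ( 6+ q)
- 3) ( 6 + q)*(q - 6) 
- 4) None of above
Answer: 2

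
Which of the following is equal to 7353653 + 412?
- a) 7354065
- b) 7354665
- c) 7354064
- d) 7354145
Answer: a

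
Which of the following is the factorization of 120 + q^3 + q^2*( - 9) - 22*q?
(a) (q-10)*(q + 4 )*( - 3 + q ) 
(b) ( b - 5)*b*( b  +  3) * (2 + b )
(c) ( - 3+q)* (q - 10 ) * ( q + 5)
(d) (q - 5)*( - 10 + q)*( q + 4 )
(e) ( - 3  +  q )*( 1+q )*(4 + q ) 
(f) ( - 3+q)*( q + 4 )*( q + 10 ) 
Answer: a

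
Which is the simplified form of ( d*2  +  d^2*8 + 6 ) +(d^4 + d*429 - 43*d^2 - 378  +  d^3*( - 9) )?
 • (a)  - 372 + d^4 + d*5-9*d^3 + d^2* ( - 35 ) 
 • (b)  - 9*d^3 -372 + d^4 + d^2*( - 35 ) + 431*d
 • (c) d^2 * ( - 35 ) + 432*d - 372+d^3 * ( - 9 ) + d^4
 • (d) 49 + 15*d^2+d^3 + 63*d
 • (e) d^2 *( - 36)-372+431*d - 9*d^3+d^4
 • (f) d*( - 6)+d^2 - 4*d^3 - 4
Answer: b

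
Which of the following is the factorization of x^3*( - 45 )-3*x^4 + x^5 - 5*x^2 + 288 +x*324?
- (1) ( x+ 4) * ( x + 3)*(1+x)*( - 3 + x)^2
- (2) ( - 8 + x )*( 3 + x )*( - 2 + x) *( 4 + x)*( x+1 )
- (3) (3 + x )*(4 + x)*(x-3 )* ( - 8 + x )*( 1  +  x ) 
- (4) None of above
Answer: 3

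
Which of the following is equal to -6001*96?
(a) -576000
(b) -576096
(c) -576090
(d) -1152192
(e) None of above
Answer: b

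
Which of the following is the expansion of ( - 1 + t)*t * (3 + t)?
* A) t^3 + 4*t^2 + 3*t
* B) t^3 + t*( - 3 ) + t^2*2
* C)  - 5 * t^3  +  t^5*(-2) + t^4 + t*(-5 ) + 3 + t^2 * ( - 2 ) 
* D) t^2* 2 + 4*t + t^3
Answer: B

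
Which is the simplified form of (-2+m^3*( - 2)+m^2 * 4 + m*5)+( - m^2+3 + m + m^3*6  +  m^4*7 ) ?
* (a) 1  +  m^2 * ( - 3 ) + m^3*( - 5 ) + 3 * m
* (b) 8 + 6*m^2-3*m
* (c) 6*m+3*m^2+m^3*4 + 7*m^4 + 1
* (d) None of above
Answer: c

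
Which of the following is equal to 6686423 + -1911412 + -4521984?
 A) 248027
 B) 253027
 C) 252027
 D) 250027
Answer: B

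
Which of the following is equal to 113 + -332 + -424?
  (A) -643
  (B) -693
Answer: A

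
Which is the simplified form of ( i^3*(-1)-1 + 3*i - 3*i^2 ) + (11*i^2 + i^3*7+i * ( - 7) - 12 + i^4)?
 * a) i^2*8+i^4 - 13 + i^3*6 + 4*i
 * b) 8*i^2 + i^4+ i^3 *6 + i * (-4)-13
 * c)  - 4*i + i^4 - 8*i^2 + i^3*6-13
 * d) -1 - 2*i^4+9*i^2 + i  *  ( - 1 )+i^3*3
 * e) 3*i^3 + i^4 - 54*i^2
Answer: b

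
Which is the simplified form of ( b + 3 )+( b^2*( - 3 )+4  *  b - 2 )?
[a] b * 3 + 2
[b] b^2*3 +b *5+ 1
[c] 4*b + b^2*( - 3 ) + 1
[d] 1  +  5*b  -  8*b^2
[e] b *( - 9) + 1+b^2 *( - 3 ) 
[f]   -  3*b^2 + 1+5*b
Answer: f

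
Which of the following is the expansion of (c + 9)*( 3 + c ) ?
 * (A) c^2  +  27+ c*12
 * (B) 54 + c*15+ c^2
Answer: A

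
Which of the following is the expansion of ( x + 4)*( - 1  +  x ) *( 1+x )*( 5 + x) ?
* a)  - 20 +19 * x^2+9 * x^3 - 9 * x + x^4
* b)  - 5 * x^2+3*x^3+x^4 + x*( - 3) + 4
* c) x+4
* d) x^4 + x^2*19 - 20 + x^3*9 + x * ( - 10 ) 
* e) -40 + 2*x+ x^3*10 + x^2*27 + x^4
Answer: a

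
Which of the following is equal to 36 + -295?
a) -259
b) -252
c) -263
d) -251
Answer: a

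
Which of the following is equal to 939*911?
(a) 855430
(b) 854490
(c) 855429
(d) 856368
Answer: c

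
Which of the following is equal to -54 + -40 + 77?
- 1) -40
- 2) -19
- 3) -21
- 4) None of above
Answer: 4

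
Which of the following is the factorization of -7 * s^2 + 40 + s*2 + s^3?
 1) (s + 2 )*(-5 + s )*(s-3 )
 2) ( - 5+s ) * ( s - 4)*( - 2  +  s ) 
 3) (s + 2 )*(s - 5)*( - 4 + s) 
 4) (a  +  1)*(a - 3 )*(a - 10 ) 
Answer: 3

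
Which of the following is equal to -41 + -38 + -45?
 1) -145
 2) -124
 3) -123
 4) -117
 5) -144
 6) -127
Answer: 2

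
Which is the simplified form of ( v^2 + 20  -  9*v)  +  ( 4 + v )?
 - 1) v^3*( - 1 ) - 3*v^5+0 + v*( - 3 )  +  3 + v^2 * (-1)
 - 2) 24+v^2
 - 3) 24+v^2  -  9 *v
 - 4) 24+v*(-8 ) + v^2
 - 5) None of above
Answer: 4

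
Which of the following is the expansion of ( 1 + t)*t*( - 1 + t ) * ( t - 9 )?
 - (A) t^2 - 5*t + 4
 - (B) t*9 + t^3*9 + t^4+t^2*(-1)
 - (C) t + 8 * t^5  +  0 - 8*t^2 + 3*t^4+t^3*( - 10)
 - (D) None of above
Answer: D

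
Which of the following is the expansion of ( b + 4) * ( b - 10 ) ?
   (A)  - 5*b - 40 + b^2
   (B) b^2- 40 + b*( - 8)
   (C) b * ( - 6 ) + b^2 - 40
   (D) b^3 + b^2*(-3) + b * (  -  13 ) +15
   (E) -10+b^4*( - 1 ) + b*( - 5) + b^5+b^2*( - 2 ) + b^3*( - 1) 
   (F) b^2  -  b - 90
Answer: C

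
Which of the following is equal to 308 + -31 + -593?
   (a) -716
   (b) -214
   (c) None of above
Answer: c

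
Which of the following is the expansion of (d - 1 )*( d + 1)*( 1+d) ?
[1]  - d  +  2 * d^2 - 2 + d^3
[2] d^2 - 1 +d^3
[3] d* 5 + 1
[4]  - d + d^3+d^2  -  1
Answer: 4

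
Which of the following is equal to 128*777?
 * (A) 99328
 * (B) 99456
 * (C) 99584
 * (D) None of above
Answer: B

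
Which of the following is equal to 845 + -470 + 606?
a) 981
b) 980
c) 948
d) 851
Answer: a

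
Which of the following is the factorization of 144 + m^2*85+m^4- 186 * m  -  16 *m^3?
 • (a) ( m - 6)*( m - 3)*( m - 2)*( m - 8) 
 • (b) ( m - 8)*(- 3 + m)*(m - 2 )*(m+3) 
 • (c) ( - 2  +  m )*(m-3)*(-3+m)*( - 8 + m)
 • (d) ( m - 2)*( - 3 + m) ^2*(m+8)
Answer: c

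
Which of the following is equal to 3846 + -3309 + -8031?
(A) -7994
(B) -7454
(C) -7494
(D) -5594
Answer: C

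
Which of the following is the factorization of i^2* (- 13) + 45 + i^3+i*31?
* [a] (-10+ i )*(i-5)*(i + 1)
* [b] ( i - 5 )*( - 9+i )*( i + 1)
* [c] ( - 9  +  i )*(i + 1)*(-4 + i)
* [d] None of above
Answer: b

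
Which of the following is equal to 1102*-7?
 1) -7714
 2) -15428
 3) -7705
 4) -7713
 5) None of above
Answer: 1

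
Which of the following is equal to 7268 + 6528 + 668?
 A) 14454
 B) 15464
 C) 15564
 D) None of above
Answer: D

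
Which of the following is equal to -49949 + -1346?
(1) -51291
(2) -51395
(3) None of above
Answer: 3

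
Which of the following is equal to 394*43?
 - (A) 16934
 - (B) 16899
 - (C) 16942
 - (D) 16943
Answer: C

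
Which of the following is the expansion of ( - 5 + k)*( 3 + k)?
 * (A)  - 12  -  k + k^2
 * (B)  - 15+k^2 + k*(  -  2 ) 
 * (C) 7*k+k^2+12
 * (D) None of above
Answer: B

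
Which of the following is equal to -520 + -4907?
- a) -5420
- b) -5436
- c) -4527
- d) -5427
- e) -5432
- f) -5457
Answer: d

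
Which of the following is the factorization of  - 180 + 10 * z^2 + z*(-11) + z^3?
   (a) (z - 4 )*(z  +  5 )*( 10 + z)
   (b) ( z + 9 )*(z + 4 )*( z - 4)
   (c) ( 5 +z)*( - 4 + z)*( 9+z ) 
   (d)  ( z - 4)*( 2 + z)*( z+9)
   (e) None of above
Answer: c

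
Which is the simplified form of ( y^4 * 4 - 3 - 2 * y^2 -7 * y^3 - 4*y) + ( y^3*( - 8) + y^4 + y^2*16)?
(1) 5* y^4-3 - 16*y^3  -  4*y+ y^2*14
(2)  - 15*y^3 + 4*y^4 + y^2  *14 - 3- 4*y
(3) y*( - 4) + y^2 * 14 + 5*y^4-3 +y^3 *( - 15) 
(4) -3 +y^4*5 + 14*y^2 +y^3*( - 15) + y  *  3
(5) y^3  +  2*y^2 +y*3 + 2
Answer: 3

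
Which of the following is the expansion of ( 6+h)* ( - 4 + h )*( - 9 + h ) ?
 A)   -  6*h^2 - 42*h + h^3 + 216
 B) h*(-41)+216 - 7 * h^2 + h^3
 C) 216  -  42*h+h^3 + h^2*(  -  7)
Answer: C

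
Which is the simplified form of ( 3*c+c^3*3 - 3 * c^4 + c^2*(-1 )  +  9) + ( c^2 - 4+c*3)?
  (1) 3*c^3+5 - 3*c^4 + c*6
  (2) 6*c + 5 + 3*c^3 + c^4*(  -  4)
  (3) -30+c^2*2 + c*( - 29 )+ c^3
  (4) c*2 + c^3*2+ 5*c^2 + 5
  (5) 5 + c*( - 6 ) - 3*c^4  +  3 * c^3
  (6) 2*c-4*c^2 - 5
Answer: 1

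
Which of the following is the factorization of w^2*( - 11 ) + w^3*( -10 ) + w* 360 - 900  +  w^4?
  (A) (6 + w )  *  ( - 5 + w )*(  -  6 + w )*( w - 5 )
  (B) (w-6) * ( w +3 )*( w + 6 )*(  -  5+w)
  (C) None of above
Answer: A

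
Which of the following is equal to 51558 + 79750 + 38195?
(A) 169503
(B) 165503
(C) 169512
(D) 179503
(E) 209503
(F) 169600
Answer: A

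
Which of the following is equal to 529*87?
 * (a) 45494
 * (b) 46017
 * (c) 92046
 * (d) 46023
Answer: d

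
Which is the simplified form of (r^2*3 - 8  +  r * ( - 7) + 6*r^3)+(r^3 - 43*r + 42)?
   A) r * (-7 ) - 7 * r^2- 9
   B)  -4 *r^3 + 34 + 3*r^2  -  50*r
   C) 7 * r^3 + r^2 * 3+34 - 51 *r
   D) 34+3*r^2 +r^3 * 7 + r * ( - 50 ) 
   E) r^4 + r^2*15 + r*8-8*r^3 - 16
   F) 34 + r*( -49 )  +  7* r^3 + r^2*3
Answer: D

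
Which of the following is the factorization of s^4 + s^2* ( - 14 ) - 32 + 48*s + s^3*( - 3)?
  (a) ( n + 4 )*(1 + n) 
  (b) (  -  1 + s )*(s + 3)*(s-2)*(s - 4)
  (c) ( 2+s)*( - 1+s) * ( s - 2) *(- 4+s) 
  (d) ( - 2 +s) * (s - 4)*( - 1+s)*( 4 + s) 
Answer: d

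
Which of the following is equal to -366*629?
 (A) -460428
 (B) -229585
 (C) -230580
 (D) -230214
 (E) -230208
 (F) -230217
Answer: D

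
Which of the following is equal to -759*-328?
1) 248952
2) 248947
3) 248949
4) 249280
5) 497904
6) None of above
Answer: 1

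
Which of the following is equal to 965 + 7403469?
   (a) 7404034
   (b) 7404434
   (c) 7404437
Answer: b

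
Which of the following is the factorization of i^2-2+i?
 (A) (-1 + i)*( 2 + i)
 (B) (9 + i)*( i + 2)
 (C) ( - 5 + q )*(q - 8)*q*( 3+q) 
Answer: A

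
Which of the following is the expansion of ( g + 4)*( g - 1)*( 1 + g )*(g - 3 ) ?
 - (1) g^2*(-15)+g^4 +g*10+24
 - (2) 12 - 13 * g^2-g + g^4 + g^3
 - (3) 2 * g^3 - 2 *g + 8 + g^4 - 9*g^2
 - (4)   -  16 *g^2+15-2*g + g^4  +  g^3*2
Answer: 2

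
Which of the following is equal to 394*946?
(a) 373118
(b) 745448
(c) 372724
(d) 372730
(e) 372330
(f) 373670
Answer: c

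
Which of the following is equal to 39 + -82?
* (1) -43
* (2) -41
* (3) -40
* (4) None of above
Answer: 1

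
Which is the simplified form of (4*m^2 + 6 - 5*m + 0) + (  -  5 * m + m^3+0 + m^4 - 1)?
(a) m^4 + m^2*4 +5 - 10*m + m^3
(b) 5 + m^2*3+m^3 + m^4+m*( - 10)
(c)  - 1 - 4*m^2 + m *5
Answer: a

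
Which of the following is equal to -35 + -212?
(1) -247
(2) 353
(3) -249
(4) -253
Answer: 1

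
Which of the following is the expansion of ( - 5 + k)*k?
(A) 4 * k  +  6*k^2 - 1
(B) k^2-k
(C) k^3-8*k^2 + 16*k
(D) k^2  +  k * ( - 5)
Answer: D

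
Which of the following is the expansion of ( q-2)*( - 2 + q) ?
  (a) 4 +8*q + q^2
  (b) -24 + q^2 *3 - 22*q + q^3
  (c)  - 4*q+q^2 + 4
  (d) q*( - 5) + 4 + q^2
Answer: c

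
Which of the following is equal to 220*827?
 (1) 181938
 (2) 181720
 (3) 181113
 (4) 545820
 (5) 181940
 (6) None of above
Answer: 5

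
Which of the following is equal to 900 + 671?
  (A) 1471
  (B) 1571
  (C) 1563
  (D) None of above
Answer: B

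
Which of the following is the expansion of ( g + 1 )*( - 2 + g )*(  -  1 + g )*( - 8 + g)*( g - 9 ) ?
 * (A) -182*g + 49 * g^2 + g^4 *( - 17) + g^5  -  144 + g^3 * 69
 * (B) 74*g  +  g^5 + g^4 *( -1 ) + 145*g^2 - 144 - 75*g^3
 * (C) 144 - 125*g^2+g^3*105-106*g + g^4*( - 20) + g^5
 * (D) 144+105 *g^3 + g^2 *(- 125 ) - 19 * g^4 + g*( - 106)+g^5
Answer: D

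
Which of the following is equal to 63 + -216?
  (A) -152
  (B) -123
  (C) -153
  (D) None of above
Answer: C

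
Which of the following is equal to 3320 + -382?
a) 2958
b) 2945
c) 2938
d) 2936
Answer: c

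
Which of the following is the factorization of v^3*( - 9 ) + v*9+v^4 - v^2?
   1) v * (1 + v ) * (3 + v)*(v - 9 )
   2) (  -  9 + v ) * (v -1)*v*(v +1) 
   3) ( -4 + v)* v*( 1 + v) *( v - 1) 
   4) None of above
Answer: 2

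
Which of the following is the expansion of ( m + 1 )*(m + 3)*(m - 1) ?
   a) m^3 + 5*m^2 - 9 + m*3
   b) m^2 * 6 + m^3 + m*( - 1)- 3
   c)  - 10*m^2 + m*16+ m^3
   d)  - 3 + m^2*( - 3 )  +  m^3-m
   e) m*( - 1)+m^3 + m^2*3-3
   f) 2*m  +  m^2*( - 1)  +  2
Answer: e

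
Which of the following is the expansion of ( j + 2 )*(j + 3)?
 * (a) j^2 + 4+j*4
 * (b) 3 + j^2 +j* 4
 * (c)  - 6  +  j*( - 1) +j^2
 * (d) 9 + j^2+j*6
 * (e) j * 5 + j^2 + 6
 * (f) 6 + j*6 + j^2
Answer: e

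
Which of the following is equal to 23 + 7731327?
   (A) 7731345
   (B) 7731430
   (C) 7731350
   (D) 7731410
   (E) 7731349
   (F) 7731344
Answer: C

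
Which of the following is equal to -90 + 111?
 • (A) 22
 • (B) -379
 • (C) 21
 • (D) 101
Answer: C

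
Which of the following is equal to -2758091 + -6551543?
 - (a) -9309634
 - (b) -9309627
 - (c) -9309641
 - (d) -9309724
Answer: a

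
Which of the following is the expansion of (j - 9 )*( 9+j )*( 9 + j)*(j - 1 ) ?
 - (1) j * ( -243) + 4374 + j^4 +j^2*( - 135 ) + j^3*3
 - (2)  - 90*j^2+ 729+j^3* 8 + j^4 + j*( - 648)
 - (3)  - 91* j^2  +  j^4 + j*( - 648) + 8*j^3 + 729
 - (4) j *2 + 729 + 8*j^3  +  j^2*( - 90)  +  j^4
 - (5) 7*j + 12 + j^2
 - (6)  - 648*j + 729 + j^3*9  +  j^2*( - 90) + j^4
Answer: 2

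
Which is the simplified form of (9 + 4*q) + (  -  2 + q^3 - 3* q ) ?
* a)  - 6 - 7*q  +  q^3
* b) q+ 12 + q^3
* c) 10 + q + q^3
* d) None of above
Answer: d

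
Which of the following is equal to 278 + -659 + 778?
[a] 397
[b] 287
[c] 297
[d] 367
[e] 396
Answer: a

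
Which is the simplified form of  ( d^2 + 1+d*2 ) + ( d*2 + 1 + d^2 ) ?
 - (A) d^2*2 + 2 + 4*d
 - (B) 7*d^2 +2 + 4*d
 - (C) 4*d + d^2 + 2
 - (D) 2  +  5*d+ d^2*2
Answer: A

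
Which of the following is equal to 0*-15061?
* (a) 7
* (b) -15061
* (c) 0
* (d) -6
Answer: c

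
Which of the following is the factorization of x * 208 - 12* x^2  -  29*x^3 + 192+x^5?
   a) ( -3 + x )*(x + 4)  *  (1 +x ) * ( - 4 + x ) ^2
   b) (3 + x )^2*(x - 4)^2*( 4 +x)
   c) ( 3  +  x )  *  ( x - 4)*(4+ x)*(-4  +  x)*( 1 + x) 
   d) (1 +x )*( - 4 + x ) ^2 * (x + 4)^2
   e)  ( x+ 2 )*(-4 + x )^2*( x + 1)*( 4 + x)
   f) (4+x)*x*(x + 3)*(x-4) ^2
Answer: c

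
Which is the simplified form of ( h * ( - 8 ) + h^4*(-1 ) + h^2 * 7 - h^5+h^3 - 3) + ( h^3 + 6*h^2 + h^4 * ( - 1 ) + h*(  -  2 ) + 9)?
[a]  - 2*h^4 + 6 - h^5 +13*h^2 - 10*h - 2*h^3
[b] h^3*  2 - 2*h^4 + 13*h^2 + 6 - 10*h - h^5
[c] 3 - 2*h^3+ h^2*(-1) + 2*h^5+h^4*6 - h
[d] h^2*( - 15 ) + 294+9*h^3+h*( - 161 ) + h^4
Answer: b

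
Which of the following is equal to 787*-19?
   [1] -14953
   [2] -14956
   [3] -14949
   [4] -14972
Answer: 1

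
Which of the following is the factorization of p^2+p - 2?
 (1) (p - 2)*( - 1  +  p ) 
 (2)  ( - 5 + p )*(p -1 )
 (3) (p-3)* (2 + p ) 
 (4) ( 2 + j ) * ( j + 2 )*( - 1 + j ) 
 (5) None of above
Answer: 5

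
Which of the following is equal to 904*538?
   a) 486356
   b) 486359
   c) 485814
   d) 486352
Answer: d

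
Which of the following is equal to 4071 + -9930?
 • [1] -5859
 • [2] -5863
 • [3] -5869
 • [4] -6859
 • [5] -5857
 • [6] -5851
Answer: 1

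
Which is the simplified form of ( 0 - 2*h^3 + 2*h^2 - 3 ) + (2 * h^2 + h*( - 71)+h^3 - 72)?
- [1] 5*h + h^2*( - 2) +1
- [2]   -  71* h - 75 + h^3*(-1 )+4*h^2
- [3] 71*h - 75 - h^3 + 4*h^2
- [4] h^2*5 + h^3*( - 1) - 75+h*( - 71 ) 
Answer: 2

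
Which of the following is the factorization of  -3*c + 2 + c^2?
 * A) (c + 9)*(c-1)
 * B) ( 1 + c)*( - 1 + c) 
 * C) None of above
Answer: C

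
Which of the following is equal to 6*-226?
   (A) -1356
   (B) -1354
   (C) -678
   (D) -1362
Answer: A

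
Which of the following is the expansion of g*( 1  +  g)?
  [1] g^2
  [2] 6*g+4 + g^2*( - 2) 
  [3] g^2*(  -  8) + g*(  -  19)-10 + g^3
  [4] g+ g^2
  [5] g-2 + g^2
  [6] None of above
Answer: 4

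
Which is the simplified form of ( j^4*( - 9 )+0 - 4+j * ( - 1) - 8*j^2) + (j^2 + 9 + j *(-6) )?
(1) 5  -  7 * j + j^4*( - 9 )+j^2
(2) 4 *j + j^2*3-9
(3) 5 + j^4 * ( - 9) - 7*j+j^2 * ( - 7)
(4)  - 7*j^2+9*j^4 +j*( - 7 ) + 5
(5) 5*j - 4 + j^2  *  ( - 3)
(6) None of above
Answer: 3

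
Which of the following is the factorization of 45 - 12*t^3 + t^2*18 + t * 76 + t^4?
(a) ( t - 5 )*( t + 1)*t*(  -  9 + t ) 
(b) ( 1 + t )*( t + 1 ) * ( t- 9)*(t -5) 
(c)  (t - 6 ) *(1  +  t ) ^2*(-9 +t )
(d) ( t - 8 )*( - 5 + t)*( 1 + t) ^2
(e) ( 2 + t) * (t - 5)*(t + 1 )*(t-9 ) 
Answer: b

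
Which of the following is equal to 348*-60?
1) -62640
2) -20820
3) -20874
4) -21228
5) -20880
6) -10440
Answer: 5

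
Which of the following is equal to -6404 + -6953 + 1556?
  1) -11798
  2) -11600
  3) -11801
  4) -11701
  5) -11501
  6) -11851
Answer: 3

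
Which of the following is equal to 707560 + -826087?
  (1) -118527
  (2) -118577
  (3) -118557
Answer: 1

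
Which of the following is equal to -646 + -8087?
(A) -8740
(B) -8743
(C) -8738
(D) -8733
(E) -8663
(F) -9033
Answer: D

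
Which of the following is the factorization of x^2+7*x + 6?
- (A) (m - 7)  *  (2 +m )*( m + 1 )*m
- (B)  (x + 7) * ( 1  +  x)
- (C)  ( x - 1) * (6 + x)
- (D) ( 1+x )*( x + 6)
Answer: D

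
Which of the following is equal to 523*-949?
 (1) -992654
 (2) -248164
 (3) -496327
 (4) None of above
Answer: 3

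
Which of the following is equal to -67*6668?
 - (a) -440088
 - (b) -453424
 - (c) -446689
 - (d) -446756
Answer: d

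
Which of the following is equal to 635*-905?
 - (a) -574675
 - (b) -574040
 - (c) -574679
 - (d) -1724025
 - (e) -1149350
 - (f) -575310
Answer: a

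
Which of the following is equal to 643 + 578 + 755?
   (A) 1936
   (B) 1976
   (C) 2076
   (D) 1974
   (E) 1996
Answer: B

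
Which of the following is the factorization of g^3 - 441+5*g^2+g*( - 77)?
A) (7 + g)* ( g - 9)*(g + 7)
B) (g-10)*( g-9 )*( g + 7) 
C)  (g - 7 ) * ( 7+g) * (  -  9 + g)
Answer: A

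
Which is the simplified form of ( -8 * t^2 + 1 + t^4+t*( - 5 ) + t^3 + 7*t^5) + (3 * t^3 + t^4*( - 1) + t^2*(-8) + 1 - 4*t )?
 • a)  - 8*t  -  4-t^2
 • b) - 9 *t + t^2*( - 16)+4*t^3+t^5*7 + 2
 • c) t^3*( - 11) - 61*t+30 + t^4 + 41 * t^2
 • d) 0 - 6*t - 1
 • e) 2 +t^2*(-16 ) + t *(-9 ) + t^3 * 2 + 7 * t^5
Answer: b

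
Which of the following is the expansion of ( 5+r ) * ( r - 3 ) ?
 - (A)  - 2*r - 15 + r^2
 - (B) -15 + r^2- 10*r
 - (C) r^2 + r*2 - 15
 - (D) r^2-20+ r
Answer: C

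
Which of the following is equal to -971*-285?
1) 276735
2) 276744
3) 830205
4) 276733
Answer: 1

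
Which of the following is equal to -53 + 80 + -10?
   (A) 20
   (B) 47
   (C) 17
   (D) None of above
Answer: C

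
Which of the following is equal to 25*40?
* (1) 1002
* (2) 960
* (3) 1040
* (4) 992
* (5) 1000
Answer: 5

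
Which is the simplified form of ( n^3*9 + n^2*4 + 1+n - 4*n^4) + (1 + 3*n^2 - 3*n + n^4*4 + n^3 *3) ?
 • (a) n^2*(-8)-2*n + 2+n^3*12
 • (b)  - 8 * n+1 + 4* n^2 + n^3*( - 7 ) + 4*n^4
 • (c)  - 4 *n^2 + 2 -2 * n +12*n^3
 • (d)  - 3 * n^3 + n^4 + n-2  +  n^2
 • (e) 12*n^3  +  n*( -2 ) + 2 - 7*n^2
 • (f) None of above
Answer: f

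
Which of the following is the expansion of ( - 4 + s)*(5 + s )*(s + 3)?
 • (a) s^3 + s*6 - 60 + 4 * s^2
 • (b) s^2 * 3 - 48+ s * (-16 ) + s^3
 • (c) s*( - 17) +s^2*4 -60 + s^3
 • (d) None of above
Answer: c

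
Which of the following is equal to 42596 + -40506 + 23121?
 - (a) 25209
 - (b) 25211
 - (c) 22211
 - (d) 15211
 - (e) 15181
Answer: b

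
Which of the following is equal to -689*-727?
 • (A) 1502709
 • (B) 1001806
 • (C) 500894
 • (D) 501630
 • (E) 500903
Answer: E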